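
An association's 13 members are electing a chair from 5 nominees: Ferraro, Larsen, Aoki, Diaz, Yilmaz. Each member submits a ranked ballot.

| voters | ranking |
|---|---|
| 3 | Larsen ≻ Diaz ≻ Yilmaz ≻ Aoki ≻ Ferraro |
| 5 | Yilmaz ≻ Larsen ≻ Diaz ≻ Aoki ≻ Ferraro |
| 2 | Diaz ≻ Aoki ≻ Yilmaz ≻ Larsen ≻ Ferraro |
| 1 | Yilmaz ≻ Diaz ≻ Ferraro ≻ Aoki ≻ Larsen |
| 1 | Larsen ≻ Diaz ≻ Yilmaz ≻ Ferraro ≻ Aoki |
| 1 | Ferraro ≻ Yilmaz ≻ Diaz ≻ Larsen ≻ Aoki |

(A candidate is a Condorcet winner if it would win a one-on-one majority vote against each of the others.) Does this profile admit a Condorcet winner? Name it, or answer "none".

Yilmaz

Pairwise majorities:
Ferraro vs Larsen: Larsen, 11–2.
Ferraro vs Aoki: Ferraro preferred on 1+1+1 = 3 ballots; Aoki wins 10–3.
Ferraro vs Diaz: Diaz, 12–1.
Ferraro–Yilmaz: Yilmaz 12–1.
Larsen vs Aoki: Larsen wins 10–3.
Larsen vs Diaz: Larsen is ranked higher on 3+5+1 = 9 ballots, Diaz on 4. Larsen wins 9–4.
Larsen vs Yilmaz: Yilmaz, 9–4.
Aoki vs Diaz: 0 to 13, Diaz.
Aoki vs Yilmaz: Aoki is ranked higher on 2 ballots, Yilmaz on 11. Yilmaz wins 11–2.
Diaz vs Yilmaz: Yilmaz wins 7–6.
Only Yilmaz has no losses; Yilmaz is the Condorcet winner.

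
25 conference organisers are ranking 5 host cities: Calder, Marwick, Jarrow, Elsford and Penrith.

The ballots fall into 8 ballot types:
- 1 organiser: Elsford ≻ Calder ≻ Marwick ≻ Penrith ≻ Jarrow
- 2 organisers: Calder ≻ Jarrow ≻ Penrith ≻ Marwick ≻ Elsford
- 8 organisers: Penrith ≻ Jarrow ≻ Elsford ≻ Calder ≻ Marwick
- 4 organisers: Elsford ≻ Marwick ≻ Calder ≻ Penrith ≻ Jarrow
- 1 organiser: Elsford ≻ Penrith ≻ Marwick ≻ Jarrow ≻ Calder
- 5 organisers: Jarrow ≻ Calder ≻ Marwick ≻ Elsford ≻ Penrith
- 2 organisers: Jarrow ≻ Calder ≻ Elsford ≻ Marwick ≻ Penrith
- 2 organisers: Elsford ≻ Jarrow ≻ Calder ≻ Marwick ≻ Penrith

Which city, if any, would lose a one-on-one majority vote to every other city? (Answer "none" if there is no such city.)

Head-to-head results (25 organisers):
Calder vs Marwick: 20 to 5, Calder.
Calder vs Jarrow: 7 to 18, Jarrow.
Calder vs Elsford: Calder preferred on 2+5+2 = 9 ballots; Elsford wins 16–9.
Calder vs Penrith: Calder is ranked higher on 1+2+4+5+2+2 = 16 ballots, Penrith on 9. Calder wins 16–9.
Marwick vs Jarrow: Jarrow wins 19–6.
Marwick vs Elsford: Marwick is ranked higher on 2+5 = 7 ballots, Elsford on 18. Elsford wins 18–7.
Marwick vs Penrith: Marwick is ranked higher on 1+4+5+2+2 = 14 ballots, Penrith on 11. Marwick wins 14–11.
Jarrow vs Elsford: Jarrow preferred on 2+8+5+2 = 17 ballots; Jarrow wins 17–8.
Jarrow vs Penrith: Jarrow is ranked higher on 2+5+2+2 = 11 ballots, Penrith on 14. Penrith wins 14–11.
Elsford–Penrith: Elsford 15–10.
Every city wins at least one matchup (Calder beats Marwick; Marwick beats Penrith; Jarrow beats Calder; Elsford beats Calder; Penrith beats Jarrow), so there is no Condorcet loser.

none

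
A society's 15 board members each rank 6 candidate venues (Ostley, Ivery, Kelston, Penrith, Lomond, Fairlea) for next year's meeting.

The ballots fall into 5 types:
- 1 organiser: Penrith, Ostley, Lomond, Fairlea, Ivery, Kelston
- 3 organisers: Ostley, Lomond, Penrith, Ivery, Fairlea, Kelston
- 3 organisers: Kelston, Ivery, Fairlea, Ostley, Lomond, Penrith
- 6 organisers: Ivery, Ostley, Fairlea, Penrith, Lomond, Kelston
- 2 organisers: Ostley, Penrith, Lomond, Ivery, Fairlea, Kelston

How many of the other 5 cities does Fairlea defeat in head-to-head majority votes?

Fairlea against each rival (15 organisers):
Fairlea–Ostley: Ostley 12–3.
Fairlea vs Ivery: Ivery, 14–1.
Fairlea vs Kelston: Fairlea is ranked higher on 1+3+6+2 = 12 ballots, Kelston on 3. Fairlea wins 12–3.
Fairlea vs Penrith: 3+6 = 9 for Fairlea, 6 for Penrith — Fairlea by 9–6.
Fairlea vs Lomond: Fairlea, 9–6.
Fairlea beats Kelston, Penrith, Lomond; loses to Ostley, Ivery — 3 pairwise wins.

3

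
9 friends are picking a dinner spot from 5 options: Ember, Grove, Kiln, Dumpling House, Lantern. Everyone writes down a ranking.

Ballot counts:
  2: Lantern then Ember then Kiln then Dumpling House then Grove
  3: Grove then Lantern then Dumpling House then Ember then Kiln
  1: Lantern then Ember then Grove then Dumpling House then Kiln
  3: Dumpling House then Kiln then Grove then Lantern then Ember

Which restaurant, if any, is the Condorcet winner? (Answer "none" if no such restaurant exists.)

none

Head-to-head results (9 friends):
Ember vs Grove: Ember preferred on 2+1 = 3 ballots; Grove wins 6–3.
Ember vs Kiln: Ember preferred on 2+3+1 = 6 ballots; Ember wins 6–3.
Ember vs Dumpling House: Ember is ranked higher on 2+1 = 3 ballots, Dumpling House on 6. Dumpling House wins 6–3.
Ember vs Lantern: 0 to 9, Lantern.
Grove vs Kiln: Grove is ranked higher on 3+1 = 4 ballots, Kiln on 5. Kiln wins 5–4.
Grove vs Dumpling House: Grove is ranked higher on 3+1 = 4 ballots, Dumpling House on 5. Dumpling House wins 5–4.
Grove vs Lantern: 6 to 3, Grove.
Kiln vs Dumpling House: Kiln preferred on 2 ballots; Dumpling House wins 7–2.
Kiln vs Lantern: Kiln is ranked higher on 3 ballots, Lantern on 6. Lantern wins 6–3.
Dumpling House vs Lantern: Dumpling House is ranked higher on 3 ballots, Lantern on 6. Lantern wins 6–3.
Every restaurant loses at least once (Ember loses to Grove; Grove loses to Kiln; Kiln loses to Ember; Dumpling House loses to Lantern; Lantern loses to Grove). The majority relation contains the cycle Ember → Kiln → Grove → Ember, so there is no Condorcet winner.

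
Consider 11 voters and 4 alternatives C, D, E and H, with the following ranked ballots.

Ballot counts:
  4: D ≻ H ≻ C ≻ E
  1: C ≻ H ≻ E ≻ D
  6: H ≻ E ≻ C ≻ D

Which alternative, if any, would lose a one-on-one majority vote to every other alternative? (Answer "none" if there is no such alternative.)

Pairwise majorities:
C vs D: C preferred on 1+6 = 7 ballots; C wins 7–4.
C vs E: C is ranked higher on 4+1 = 5 ballots, E on 6. E wins 6–5.
C vs H: 1 for C, 10 for H — H by 10–1.
D vs E: 4 for D, 7 for E — E by 7–4.
D vs H: D is ranked higher on 4 ballots, H on 7. H wins 7–4.
E–H: H 11–0.
D is beaten in every head-to-head and is the Condorcet loser.

D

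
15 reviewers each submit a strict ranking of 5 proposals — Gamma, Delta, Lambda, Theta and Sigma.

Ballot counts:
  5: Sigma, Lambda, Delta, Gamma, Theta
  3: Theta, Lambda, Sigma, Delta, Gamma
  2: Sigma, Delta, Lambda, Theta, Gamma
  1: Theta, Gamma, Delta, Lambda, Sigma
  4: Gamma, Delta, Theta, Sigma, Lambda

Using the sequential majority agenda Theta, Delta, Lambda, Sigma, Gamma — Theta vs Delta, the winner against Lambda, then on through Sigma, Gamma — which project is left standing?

Round 1: Theta vs Delta — 4–11, Delta advances.
Round 2: Delta vs Lambda — 7–8, Lambda advances.
Round 3: Lambda vs Sigma — 4–11, Sigma advances.
Round 4: Sigma vs Gamma — 10–5, Sigma advances.
Sigma survives the agenda.

Sigma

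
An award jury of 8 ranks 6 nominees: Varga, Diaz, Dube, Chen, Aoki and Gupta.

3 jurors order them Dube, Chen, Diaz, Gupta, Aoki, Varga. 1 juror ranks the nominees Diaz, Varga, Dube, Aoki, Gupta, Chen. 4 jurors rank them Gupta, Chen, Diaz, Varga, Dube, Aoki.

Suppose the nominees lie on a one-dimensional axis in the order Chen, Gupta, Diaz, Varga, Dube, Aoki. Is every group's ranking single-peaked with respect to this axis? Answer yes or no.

Axis positions: Chen=1, Gupta=2, Diaz=3, Varga=4, Dube=5, Aoki=6.
Group 1: ranking walks positions 5-1-3-2-6-4; Chen is ranked above Varga even though Varga lies between Chen and the peak Dube on the axis — preferences dip and rise again. Not single-peaked.
Group 2 (peak Diaz at position 3): ranking walks positions 3-4-5-6-2-1, expanding outward from the peak — single-peaked.
Group 3 (peak Gupta at position 2): ranking walks positions 2-1-3-4-5-6, expanding outward from the peak — single-peaked.
Group 1 violates single-peakedness, so the profile is not single-peaked on this axis.

no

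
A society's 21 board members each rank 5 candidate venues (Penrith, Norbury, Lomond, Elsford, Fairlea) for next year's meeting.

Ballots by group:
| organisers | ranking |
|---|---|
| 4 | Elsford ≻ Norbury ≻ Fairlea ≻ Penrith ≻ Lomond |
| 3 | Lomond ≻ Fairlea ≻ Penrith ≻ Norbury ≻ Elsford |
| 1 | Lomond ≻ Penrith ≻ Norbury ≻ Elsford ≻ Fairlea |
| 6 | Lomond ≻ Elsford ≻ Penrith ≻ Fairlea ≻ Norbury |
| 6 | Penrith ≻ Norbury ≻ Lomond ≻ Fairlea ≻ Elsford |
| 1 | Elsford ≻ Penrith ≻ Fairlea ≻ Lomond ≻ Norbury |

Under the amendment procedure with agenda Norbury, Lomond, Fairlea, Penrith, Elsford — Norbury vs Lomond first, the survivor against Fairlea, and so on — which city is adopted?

Round 1: Norbury vs Lomond — 10–11, Lomond advances.
Round 2: Lomond vs Fairlea — 16–5, Lomond advances.
Round 3: Lomond vs Penrith — 10–11, Penrith advances.
Round 4: Penrith vs Elsford — 10–11, Elsford advances.
Elsford survives the agenda.

Elsford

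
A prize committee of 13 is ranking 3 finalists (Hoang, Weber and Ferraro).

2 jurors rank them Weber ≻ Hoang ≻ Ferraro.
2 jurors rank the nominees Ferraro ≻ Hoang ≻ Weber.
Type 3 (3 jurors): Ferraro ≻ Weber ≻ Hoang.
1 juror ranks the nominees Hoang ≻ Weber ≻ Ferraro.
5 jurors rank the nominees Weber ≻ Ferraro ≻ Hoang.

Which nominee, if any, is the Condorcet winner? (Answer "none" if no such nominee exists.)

Head-to-head results (13 jurors):
Hoang vs Weber: Hoang is ranked higher on 2+1 = 3 ballots, Weber on 10. Weber wins 10–3.
Hoang vs Ferraro: Ferraro, 10–3.
Weber vs Ferraro: Weber is ranked higher on 2+1+5 = 8 ballots, Ferraro on 5. Weber wins 8–5.
Weber wins every pairwise contest, so Weber is the Condorcet winner.

Weber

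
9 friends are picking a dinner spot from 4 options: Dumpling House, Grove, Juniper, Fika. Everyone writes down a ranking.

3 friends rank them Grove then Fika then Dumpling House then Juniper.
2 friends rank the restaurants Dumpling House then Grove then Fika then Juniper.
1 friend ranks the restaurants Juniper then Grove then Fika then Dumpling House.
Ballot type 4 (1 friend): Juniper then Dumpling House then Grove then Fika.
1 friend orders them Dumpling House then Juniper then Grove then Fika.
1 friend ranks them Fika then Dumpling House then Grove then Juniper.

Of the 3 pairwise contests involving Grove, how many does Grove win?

2

Grove against each rival (9 friends):
Grove vs Dumpling House: Grove is ranked higher on 3+1 = 4 ballots, Dumpling House on 5. Dumpling House wins 5–4.
Grove vs Juniper: Grove, 6–3.
Grove vs Fika: Grove preferred on 3+2+1+1+1 = 8 ballots; Grove wins 8–1.
Grove beats Juniper, Fika; loses to Dumpling House — 2 pairwise wins.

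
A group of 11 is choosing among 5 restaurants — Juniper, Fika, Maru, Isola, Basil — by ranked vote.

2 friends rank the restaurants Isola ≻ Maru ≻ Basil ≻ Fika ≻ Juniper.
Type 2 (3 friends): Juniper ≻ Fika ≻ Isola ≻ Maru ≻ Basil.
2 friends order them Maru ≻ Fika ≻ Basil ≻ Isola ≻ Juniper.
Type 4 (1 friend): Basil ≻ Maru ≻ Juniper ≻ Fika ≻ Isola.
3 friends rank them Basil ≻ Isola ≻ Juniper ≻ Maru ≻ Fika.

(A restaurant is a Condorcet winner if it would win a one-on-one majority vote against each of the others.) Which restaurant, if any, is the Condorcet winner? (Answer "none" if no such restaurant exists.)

none

Check each pair by majority over 11 ballots:
Juniper vs Fika: Juniper wins 7–4.
Juniper vs Maru: Juniper, 6–5.
Juniper vs Isola: Isola, 7–4.
Juniper vs Basil: Basil, 8–3.
Fika–Maru: Maru 8–3.
Fika–Isola: Fika 6–5.
Fika–Basil: Basil 6–5.
Maru vs Isola: Isola, 8–3.
Maru vs Basil: Maru is ranked higher on 2+3+2 = 7 ballots, Basil on 4. Maru wins 7–4.
Isola vs Basil: Isola is ranked higher on 2+3 = 5 ballots, Basil on 6. Basil wins 6–5.
Every restaurant loses at least once (Juniper loses to Isola; Fika loses to Juniper; Maru loses to Juniper; Isola loses to Fika; Basil loses to Maru). The majority relation contains the cycle Juniper → Fika → Isola → Juniper, so there is no Condorcet winner.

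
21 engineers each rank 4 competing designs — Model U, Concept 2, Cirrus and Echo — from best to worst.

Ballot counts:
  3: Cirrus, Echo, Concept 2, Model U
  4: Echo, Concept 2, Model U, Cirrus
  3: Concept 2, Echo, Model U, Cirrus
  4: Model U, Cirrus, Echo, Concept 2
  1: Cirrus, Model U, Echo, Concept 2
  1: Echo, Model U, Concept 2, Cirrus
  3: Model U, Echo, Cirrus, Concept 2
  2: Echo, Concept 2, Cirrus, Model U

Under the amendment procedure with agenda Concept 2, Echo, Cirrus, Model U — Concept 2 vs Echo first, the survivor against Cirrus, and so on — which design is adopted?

Echo

Round 1: Concept 2 vs Echo — 3–18, Echo advances.
Round 2: Echo vs Cirrus — 13–8, Echo advances.
Round 3: Echo vs Model U — 13–8, Echo advances.
Echo survives the agenda.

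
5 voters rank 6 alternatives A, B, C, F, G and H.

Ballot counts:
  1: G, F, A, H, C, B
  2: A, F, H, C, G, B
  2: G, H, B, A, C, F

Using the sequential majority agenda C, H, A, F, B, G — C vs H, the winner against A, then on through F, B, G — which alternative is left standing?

Round 1: C vs H — 0–5, H advances.
Round 2: H vs A — 2–3, A advances.
Round 3: A vs F — 4–1, A advances.
Round 4: A vs B — 3–2, A advances.
Round 5: A vs G — 2–3, G advances.
G survives the agenda.

G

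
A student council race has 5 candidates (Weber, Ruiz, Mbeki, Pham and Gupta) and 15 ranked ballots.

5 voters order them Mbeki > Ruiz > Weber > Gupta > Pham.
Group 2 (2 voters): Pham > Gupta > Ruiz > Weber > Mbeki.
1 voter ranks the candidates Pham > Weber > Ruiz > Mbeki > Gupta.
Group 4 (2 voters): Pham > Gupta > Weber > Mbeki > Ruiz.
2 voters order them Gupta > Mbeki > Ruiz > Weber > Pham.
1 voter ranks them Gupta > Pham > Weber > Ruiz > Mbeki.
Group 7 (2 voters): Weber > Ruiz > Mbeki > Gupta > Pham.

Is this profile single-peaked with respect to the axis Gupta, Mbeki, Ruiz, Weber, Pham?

no

Axis positions: Gupta=1, Mbeki=2, Ruiz=3, Weber=4, Pham=5.
Group 1 (peak Mbeki at position 2): ranking walks positions 2-3-4-1-5, expanding outward from the peak — single-peaked.
Group 2: ranking walks positions 5-1-3-4-2; Gupta is ranked above Weber even though Weber lies between Gupta and the peak Pham on the axis — preferences dip and rise again. Not single-peaked.
Group 3 (peak Pham at position 5): ranking walks positions 5-4-3-2-1, expanding outward from the peak — single-peaked.
Group 4: ranking walks positions 5-1-4-2-3; Gupta is ranked above Weber even though Weber lies between Gupta and the peak Pham on the axis — preferences dip and rise again. Not single-peaked.
Group 5 (peak Gupta at position 1): ranking walks positions 1-2-3-4-5, expanding outward from the peak — single-peaked.
Group 6: ranking walks positions 1-5-4-3-2; Pham is ranked above Mbeki even though Mbeki lies between Pham and the peak Gupta on the axis — preferences dip and rise again. Not single-peaked.
Group 7 (peak Weber at position 4): ranking walks positions 4-3-2-1-5, expanding outward from the peak — single-peaked.
Group 2 violates single-peakedness, so the profile is not single-peaked on this axis.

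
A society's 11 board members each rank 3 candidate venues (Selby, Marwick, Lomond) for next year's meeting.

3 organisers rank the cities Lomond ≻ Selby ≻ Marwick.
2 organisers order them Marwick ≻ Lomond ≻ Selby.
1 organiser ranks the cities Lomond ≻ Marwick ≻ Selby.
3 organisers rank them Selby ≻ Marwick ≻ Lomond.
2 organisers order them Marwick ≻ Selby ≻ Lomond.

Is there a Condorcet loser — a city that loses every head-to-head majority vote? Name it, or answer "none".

none

Head-to-head results (11 organisers):
Selby vs Marwick: Selby is ranked higher on 3+3 = 6 ballots, Marwick on 5. Selby wins 6–5.
Selby vs Lomond: 5 to 6, Lomond.
Marwick vs Lomond: Marwick wins 7–4.
Every city wins at least one matchup (Selby beats Marwick; Marwick beats Lomond; Lomond beats Selby), so there is no Condorcet loser.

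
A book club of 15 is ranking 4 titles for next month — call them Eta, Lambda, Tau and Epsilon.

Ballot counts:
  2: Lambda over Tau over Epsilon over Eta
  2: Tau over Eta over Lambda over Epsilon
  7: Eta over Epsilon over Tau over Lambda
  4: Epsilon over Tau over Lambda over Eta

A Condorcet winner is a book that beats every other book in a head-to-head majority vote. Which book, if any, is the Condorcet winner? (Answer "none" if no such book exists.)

none

Check each pair by majority over 15 ballots:
Eta vs Lambda: 9 to 6, Eta.
Eta vs Tau: Eta preferred on 7 ballots; Tau wins 8–7.
Eta vs Epsilon: Eta is ranked higher on 2+7 = 9 ballots, Epsilon on 6. Eta wins 9–6.
Lambda vs Tau: Lambda preferred on 2 ballots; Tau wins 13–2.
Lambda vs Epsilon: Lambda is ranked higher on 2+2 = 4 ballots, Epsilon on 11. Epsilon wins 11–4.
Tau vs Epsilon: Tau preferred on 2+2 = 4 ballots; Epsilon wins 11–4.
Each book drops at least one matchup (Eta loses to Tau; Lambda loses to Eta; Tau loses to Epsilon; Epsilon loses to Eta); the cycle Eta > Epsilon > Tau > Eta rules out a Condorcet winner.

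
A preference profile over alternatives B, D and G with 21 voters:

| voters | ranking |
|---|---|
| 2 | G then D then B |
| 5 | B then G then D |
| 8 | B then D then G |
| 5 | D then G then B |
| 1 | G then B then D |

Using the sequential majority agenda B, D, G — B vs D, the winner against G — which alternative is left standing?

Round 1: B vs D — 14–7, B advances.
Round 2: B vs G — 13–8, B advances.
B survives the agenda.

B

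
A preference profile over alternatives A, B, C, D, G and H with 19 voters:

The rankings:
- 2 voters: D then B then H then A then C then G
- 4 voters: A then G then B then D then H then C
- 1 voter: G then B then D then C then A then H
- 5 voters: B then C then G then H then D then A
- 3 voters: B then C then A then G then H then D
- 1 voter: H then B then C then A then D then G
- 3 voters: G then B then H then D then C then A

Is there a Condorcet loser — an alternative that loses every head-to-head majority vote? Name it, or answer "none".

Head-to-head results (19 voters):
A vs B: 4 for A, 15 for B — B by 15–4.
A vs C: C wins 13–6.
A vs D: D, 11–8.
A vs G: A, 10–9.
A vs H: A is ranked higher on 4+1+3 = 8 ballots, H on 11. H wins 11–8.
B vs C: 19 to 0, B.
B vs D: 4+1+5+3+1+3 = 17 for B, 2 for D — B by 17–2.
B vs G: B preferred on 2+5+3+1 = 11 ballots; B wins 11–8.
B vs H: 2+4+1+5+3+3 = 18 for B, 1 for H — B by 18–1.
C vs D: C is ranked higher on 5+3+1 = 9 ballots, D on 10. D wins 10–9.
C vs G: C, 11–8.
C vs H: 9 to 10, H.
D vs G: G, 16–3.
D vs H: H wins 12–7.
G vs H: G preferred on 4+1+5+3+3 = 16 ballots; G wins 16–3.
Every alternative wins at least one matchup (A beats G; B beats A; C beats A; D beats A; G beats D; H beats A), so there is no Condorcet loser.

none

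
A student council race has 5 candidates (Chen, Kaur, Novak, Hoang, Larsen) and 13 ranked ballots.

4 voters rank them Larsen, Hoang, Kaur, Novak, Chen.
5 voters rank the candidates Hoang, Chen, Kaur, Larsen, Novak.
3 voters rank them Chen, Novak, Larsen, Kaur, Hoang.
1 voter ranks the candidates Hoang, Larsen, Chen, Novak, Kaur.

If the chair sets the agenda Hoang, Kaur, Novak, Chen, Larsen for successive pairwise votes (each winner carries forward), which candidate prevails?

Larsen

Round 1: Hoang vs Kaur — 10–3, Hoang advances.
Round 2: Hoang vs Novak — 10–3, Hoang advances.
Round 3: Hoang vs Chen — 10–3, Hoang advances.
Round 4: Hoang vs Larsen — 6–7, Larsen advances.
Larsen survives the agenda.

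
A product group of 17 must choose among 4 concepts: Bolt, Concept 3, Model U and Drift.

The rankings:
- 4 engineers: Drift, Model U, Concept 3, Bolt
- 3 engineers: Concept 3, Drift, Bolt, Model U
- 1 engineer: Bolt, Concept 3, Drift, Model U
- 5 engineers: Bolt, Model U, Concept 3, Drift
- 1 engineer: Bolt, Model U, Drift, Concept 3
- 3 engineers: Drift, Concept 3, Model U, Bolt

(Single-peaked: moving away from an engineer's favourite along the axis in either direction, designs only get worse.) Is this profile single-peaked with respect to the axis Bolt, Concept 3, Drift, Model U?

Axis positions: Bolt=1, Concept 3=2, Drift=3, Model U=4.
Type 1 (peak Drift at position 3): ranking walks positions 3-4-2-1, expanding outward from the peak — single-peaked.
Type 2 (peak Concept 3 at position 2): ranking walks positions 2-3-1-4, expanding outward from the peak — single-peaked.
Type 3 (peak Bolt at position 1): ranking walks positions 1-2-3-4, expanding outward from the peak — single-peaked.
Type 4: ranking walks positions 1-4-2-3; Model U is ranked above Concept 3 even though Concept 3 lies between Model U and the peak Bolt on the axis — preferences dip and rise again. Not single-peaked.
Type 5: ranking walks positions 1-4-3-2; Model U is ranked above Concept 3 even though Concept 3 lies between Model U and the peak Bolt on the axis — preferences dip and rise again. Not single-peaked.
Type 6 (peak Drift at position 3): ranking walks positions 3-2-4-1, expanding outward from the peak — single-peaked.
Type 4 violates single-peakedness, so the profile is not single-peaked on this axis.

no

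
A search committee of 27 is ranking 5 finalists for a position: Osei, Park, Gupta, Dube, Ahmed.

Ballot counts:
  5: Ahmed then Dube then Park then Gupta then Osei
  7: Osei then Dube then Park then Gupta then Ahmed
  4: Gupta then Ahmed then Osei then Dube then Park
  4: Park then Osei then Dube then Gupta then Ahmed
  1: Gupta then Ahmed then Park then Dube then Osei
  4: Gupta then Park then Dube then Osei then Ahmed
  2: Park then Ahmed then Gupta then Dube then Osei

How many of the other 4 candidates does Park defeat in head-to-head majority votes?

3

Park against each rival (27 committee members):
Park vs Osei: 5+4+1+4+2 = 16 for Park, 11 for Osei — Park by 16–11.
Park vs Gupta: 18 to 9, Park.
Park vs Dube: Dube, 16–11.
Park vs Ahmed: 7+4+4+2 = 17 for Park, 10 for Ahmed — Park by 17–10.
Park beats Osei, Gupta, Ahmed; loses to Dube — 3 pairwise wins.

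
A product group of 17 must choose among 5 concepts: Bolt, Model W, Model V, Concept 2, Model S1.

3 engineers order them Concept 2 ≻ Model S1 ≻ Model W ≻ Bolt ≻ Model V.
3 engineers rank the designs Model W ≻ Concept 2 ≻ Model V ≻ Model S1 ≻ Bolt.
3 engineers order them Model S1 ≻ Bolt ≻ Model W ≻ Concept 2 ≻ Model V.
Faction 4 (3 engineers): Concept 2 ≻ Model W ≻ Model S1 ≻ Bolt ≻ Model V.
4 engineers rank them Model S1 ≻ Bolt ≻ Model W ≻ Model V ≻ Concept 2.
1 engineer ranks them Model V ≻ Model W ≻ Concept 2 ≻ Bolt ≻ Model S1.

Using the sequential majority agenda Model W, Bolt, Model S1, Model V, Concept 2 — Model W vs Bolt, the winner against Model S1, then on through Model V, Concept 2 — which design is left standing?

Round 1: Model W vs Bolt — 10–7, Model W advances.
Round 2: Model W vs Model S1 — 7–10, Model S1 advances.
Round 3: Model S1 vs Model V — 13–4, Model S1 advances.
Round 4: Model S1 vs Concept 2 — 7–10, Concept 2 advances.
Concept 2 survives the agenda.

Concept 2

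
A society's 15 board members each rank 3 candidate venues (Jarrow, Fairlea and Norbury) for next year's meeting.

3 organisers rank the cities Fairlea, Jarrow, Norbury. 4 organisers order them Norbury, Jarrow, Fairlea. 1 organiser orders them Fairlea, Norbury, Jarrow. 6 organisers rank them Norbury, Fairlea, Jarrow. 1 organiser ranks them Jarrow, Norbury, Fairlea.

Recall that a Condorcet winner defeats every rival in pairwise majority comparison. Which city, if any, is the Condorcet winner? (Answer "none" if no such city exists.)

Norbury

Head-to-head results (15 organisers):
Jarrow vs Fairlea: Jarrow preferred on 4+1 = 5 ballots; Fairlea wins 10–5.
Jarrow vs Norbury: Norbury, 11–4.
Fairlea vs Norbury: Norbury, 11–4.
Norbury defeats every rival head-to-head and is the Condorcet winner.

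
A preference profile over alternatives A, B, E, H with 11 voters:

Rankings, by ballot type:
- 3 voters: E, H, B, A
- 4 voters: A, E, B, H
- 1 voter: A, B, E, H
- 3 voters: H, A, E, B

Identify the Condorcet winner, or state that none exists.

Head-to-head results (11 voters):
A vs B: A, 8–3.
A–E: A 8–3.
A vs H: H, 6–5.
B vs E: E wins 10–1.
B vs H: H wins 6–5.
E–H: E 8–3.
No alternative is unbeaten: A loses to H; B loses to A; E loses to A; H loses to E. In particular A beats E beats H beats A is a majority cycle — no Condorcet winner exists.

none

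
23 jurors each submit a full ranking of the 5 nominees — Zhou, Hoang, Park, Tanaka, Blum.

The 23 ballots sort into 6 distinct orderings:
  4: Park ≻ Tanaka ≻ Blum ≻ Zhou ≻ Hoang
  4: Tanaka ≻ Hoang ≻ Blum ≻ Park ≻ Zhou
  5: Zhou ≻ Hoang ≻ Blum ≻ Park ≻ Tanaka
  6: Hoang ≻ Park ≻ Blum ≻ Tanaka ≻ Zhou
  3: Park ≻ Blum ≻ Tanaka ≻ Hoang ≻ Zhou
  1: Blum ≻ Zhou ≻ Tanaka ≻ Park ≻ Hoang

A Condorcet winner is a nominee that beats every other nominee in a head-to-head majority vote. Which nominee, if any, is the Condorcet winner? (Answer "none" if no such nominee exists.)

none

Head-to-head results (23 jurors):
Zhou–Hoang: Hoang 13–10.
Zhou vs Park: Park, 17–6.
Zhou vs Tanaka: Tanaka, 17–6.
Zhou–Blum: Blum 18–5.
Hoang vs Park: Hoang, 15–8.
Hoang–Tanaka: Tanaka 12–11.
Hoang vs Blum: Hoang, 15–8.
Park vs Tanaka: Park, 18–5.
Park vs Blum: Park, 13–10.
Tanaka vs Blum: Blum, 15–8.
Every nominee loses at least once (Zhou loses to Hoang; Hoang loses to Tanaka; Park loses to Hoang; Tanaka loses to Park; Blum loses to Hoang). The majority relation contains the cycle Hoang beats Park beats Tanaka beats Hoang, so there is no Condorcet winner.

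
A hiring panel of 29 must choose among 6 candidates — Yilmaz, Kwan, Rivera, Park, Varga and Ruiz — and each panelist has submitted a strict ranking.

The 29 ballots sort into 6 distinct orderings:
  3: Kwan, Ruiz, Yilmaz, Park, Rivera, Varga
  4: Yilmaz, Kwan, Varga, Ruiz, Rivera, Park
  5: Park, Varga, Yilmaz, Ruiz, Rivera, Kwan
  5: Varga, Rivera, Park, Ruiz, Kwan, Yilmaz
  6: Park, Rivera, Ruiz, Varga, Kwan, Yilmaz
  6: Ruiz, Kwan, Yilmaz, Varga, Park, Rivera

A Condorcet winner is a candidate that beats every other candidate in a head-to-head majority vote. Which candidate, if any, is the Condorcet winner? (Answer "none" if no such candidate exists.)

none

Pairwise majorities:
Yilmaz vs Kwan: Yilmaz preferred on 4+5 = 9 ballots; Kwan wins 20–9.
Yilmaz vs Rivera: 3+4+5+6 = 18 for Yilmaz, 11 for Rivera — Yilmaz by 18–11.
Yilmaz vs Park: Yilmaz preferred on 3+4+6 = 13 ballots; Park wins 16–13.
Yilmaz vs Varga: 13 to 16, Varga.
Yilmaz vs Ruiz: Yilmaz preferred on 4+5 = 9 ballots; Ruiz wins 20–9.
Kwan vs Rivera: 3+4+6 = 13 for Kwan, 16 for Rivera — Rivera by 16–13.
Kwan vs Park: 13 to 16, Park.
Kwan vs Varga: 3+4+6 = 13 for Kwan, 16 for Varga — Varga by 16–13.
Kwan vs Ruiz: 3+4 = 7 for Kwan, 22 for Ruiz — Ruiz by 22–7.
Rivera vs Park: 4+5 = 9 for Rivera, 20 for Park — Park by 20–9.
Rivera vs Varga: 3+6 = 9 for Rivera, 20 for Varga — Varga by 20–9.
Rivera vs Ruiz: Rivera is ranked higher on 5+6 = 11 ballots, Ruiz on 18. Ruiz wins 18–11.
Park vs Varga: 3+5+6 = 14 for Park, 15 for Varga — Varga by 15–14.
Park vs Ruiz: Park is ranked higher on 5+5+6 = 16 ballots, Ruiz on 13. Park wins 16–13.
Varga vs Ruiz: 14 to 15, Ruiz.
No candidate is unbeaten: Yilmaz loses to Kwan; Kwan loses to Rivera; Rivera loses to Yilmaz; Park loses to Varga; Varga loses to Ruiz; Ruiz loses to Park. In particular Yilmaz > Rivera > Kwan > Yilmaz is a majority cycle — no Condorcet winner exists.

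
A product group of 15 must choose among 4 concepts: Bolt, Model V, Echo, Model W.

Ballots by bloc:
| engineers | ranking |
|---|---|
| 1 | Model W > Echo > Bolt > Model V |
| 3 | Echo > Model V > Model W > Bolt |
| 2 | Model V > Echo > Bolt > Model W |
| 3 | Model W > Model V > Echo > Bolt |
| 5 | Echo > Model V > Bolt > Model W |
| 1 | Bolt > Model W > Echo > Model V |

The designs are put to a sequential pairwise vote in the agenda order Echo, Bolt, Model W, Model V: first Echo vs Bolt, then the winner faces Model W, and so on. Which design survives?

Echo

Round 1: Echo vs Bolt — 14–1, Echo advances.
Round 2: Echo vs Model W — 10–5, Echo advances.
Round 3: Echo vs Model V — 10–5, Echo advances.
Echo survives the agenda.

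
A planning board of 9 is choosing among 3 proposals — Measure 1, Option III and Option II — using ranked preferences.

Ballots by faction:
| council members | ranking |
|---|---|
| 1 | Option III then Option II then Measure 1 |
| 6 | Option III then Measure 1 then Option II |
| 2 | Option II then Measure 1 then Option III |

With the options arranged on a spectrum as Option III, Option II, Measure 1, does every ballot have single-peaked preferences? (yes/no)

Axis positions: Option III=1, Option II=2, Measure 1=3.
Faction 1 (peak Option III at position 1): ranking walks positions 1-2-3, expanding outward from the peak — single-peaked.
Faction 2: ranking walks positions 1-3-2; Measure 1 is ranked above Option II even though Option II lies between Measure 1 and the peak Option III on the axis — preferences dip and rise again. Not single-peaked.
Faction 3 (peak Option II at position 2): ranking walks positions 2-3-1, expanding outward from the peak — single-peaked.
Faction 2 violates single-peakedness, so the profile is not single-peaked on this axis.

no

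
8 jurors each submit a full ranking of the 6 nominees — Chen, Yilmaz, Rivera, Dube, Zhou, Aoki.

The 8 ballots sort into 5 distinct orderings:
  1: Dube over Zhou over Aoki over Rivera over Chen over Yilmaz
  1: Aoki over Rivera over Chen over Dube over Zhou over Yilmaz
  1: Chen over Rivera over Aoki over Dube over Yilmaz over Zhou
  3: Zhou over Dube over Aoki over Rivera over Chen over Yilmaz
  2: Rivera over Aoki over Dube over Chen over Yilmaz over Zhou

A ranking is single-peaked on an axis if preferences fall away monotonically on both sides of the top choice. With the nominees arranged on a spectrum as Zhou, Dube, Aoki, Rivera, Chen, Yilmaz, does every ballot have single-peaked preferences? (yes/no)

Axis positions: Zhou=1, Dube=2, Aoki=3, Rivera=4, Chen=5, Yilmaz=6.
Bloc 1 (peak Dube at position 2): ranking walks positions 2-1-3-4-5-6, expanding outward from the peak — single-peaked.
Bloc 2 (peak Aoki at position 3): ranking walks positions 3-4-5-2-1-6, expanding outward from the peak — single-peaked.
Bloc 3 (peak Chen at position 5): ranking walks positions 5-4-3-2-6-1, expanding outward from the peak — single-peaked.
Bloc 4 (peak Zhou at position 1): ranking walks positions 1-2-3-4-5-6, expanding outward from the peak — single-peaked.
Bloc 5 (peak Rivera at position 4): ranking walks positions 4-3-2-5-6-1, expanding outward from the peak — single-peaked.
Every ranking is single-peaked on this axis.

yes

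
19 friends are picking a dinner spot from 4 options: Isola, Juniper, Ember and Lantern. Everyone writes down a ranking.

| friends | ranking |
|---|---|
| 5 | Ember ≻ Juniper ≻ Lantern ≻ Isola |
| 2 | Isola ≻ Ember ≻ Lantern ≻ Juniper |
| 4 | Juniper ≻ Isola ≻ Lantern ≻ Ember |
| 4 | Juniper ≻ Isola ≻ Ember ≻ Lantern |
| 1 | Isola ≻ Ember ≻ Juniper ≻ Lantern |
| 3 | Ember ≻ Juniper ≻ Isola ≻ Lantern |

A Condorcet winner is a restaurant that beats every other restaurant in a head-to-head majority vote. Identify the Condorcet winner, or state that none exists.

Pairwise majorities:
Isola vs Juniper: Isola preferred on 2+1 = 3 ballots; Juniper wins 16–3.
Isola vs Ember: Isola is ranked higher on 2+4+4+1 = 11 ballots, Ember on 8. Isola wins 11–8.
Isola vs Lantern: 14 to 5, Isola.
Juniper vs Ember: Juniper preferred on 4+4 = 8 ballots; Ember wins 11–8.
Juniper vs Lantern: 17 to 2, Juniper.
Ember vs Lantern: 5+2+4+1+3 = 15 for Ember, 4 for Lantern — Ember by 15–4.
No restaurant is unbeaten: Isola loses to Juniper; Juniper loses to Ember; Ember loses to Isola; Lantern loses to Isola. In particular Isola > Ember > Juniper > Isola is a majority cycle — no Condorcet winner exists.

none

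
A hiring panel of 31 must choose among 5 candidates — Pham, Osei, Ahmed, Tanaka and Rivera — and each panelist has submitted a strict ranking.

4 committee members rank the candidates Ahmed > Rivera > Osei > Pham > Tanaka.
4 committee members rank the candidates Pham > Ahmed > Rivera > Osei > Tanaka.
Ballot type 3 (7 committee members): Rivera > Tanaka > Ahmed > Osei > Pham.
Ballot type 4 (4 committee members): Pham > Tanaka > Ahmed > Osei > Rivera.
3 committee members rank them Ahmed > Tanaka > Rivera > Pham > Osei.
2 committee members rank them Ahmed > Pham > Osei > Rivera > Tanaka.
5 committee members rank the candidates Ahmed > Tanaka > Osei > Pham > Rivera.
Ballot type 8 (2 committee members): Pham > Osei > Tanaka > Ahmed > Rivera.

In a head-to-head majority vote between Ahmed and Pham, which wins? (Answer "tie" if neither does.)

Ballots ranking Ahmed above Pham: 4 + 7 + 3 + 2 + 5 = 21.
Ballots ranking Pham above Ahmed: 31 − 21 = 10.
Ahmed wins the head-to-head 21–10.

Ahmed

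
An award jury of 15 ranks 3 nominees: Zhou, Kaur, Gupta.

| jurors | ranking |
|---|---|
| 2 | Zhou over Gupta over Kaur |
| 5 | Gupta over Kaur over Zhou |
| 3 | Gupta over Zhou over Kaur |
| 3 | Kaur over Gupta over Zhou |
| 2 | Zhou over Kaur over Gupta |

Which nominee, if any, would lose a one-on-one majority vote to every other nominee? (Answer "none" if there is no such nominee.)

Zhou

Head-to-head results (15 jurors):
Zhou vs Kaur: Kaur wins 8–7.
Zhou vs Gupta: Zhou preferred on 2+2 = 4 ballots; Gupta wins 11–4.
Kaur vs Gupta: 5 to 10, Gupta.
Only Zhou has no wins; Zhou is the Condorcet loser.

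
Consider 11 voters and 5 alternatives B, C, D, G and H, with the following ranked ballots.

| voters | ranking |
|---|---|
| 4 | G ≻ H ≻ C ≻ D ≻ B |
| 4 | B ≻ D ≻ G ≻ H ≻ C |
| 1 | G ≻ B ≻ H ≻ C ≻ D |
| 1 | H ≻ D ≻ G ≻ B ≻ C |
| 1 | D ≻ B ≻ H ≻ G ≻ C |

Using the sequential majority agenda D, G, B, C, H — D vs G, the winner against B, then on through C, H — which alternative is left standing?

Round 1: D vs G — 6–5, D advances.
Round 2: D vs B — 6–5, D advances.
Round 3: D vs C — 6–5, D advances.
Round 4: D vs H — 5–6, H advances.
H survives the agenda.

H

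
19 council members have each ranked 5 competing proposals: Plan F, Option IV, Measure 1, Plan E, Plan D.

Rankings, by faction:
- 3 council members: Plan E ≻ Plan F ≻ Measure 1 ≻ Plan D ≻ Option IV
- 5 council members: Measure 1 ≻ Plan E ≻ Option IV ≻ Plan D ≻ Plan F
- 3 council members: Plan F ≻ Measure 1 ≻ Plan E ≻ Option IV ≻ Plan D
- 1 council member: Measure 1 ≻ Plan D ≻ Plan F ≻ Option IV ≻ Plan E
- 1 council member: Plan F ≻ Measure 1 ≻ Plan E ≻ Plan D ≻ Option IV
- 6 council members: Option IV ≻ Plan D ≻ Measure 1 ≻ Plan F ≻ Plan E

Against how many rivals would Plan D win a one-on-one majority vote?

1

Plan D against each rival (19 council members):
Plan D vs Plan F: 12 to 7, Plan D.
Plan D vs Option IV: Plan D is ranked higher on 3+1+1 = 5 ballots, Option IV on 14. Option IV wins 14–5.
Plan D vs Measure 1: 6 for Plan D, 13 for Measure 1 — Measure 1 by 13–6.
Plan D vs Plan E: Plan E, 12–7.
Plan D beats Plan F; loses to Option IV, Measure 1, Plan E — 1 pairwise win.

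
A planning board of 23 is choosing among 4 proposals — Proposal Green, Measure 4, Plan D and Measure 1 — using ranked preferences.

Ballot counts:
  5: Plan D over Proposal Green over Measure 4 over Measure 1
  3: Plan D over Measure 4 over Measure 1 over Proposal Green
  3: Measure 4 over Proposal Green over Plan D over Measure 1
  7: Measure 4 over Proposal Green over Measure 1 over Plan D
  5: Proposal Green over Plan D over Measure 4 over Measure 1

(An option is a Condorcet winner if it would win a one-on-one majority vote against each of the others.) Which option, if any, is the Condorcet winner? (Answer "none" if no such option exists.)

none

Head-to-head results (23 council members):
Proposal Green vs Measure 4: Measure 4 wins 13–10.
Proposal Green vs Plan D: Proposal Green wins 15–8.
Proposal Green–Measure 1: Proposal Green 20–3.
Measure 4 vs Plan D: Plan D wins 13–10.
Measure 4 vs Measure 1: Measure 4 wins 23–0.
Plan D vs Measure 1: Plan D, 16–7.
Each option drops at least one matchup (Proposal Green loses to Measure 4; Measure 4 loses to Plan D; Plan D loses to Proposal Green; Measure 1 loses to Proposal Green); the cycle Proposal Green → Plan D → Measure 4 → Proposal Green rules out a Condorcet winner.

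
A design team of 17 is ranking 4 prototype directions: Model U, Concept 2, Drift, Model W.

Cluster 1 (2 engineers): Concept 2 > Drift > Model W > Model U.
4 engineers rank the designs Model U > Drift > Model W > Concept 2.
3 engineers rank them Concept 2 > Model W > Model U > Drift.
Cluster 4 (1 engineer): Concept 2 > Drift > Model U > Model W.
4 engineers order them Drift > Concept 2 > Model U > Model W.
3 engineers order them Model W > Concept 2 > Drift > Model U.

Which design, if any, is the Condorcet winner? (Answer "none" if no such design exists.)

Pairwise majorities:
Model U vs Concept 2: Concept 2, 13–4.
Model U vs Drift: Drift wins 10–7.
Model U–Model W: Model U 9–8.
Concept 2 vs Drift: Concept 2, 9–8.
Concept 2 vs Model W: Concept 2, 10–7.
Drift vs Model W: Drift, 11–6.
Concept 2 defeats every rival head-to-head and is the Condorcet winner.

Concept 2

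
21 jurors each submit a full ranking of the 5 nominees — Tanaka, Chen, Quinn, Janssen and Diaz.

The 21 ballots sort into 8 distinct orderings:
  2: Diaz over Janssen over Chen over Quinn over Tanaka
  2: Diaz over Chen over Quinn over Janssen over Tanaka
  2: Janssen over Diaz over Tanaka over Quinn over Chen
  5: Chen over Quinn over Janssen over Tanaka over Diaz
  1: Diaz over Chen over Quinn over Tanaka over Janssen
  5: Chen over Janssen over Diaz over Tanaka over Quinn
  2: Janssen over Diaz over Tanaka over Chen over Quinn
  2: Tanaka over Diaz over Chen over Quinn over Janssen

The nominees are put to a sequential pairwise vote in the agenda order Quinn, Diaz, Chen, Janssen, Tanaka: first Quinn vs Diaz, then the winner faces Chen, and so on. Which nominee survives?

Round 1: Quinn vs Diaz — 5–16, Diaz advances.
Round 2: Diaz vs Chen — 11–10, Diaz advances.
Round 3: Diaz vs Janssen — 7–14, Janssen advances.
Round 4: Janssen vs Tanaka — 18–3, Janssen advances.
Janssen survives the agenda.

Janssen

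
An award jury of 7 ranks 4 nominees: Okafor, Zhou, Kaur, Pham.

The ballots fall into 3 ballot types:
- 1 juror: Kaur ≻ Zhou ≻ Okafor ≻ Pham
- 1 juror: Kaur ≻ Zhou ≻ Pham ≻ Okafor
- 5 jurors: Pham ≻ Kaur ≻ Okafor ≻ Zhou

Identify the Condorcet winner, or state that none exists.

Pham

Pairwise majorities:
Okafor–Zhou: Okafor 5–2.
Okafor vs Kaur: Kaur, 7–0.
Okafor–Pham: Pham 6–1.
Zhou vs Kaur: Kaur, 7–0.
Zhou vs Pham: Pham, 5–2.
Kaur vs Pham: Pham wins 5–2.
Pham beats each of Okafor, Zhou, Kaur — Pham is the Condorcet winner.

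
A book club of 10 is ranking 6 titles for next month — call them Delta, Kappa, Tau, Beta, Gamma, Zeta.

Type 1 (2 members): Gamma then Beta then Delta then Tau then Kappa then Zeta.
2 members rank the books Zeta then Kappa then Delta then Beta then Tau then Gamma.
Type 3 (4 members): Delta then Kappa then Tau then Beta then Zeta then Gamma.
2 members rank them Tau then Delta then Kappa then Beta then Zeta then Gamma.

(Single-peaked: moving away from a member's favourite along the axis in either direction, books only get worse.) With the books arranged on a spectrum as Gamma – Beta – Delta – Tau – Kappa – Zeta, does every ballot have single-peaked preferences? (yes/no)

Axis positions: Gamma=1, Beta=2, Delta=3, Tau=4, Kappa=5, Zeta=6.
Type 1 (peak Gamma at position 1): ranking walks positions 1-2-3-4-5-6, expanding outward from the peak — single-peaked.
Type 2: ranking walks positions 6-5-3-2-4-1; Delta is ranked above Tau even though Tau lies between Delta and the peak Zeta on the axis — preferences dip and rise again. Not single-peaked.
Type 3: ranking walks positions 3-5-4-2-6-1; Kappa is ranked above Tau even though Tau lies between Kappa and the peak Delta on the axis — preferences dip and rise again. Not single-peaked.
Type 4 (peak Tau at position 4): ranking walks positions 4-3-5-2-6-1, expanding outward from the peak — single-peaked.
Type 2 violates single-peakedness, so the profile is not single-peaked on this axis.

no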